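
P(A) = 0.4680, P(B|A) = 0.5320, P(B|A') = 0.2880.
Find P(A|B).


P(B) = P(B|A)*P(A) + P(B|A')*P(A')
= 0.5320*0.4680 + 0.2880*0.5320
= 0.248976 + 0.153216 = 0.402192
P(A|B) = 0.248976/0.402192 = 0.6190

P(A|B) = 0.6190


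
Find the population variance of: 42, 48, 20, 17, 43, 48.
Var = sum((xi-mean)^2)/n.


Mean = 36.3333
Squared deviations: 32.1111, 136.1111, 266.7778, 373.7778, 44.4444, 136.1111
Sum = 989.3333
Variance = 989.3333/6 = 164.8889

Variance = 164.8889


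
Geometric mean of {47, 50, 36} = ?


Product = 47 × 50 × 36 = 84600
GM = 84600^(1/3) = 43.8992

GM = 43.8992


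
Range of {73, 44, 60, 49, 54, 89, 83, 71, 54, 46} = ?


Max = 89, Min = 44
Range = 89 - 44 = 45

Range = 45


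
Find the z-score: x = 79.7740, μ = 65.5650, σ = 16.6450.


z = (79.7740 - 65.5650)/16.6450
= 14.2090/16.6450
= 0.8536

z = 0.8536


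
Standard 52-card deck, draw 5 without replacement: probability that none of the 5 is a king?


P(no kings) = (48/52) × (47/51) × (46/50) × (45/49) × (44/48)
= 0.6588

P = 0.6588


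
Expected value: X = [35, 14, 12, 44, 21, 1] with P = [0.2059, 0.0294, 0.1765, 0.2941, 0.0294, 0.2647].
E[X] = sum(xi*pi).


E[X] = 35*0.2059 + 14*0.0294 + 12*0.1765 + 44*0.2941 + 21*0.0294 + 1*0.2647
= 7.2065 + 0.4116 + 2.1180 + 12.9404 + 0.6174 + 0.2647
= 23.5586

E[X] = 23.5586


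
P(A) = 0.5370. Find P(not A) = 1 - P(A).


P(not A) = 1 - 0.5370 = 0.4630

P(not A) = 0.4630


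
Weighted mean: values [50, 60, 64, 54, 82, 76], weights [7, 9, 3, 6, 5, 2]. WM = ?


Numerator = 50*7 + 60*9 + 64*3 + 54*6 + 82*5 + 76*2 = 1968
Denominator = 7 + 9 + 3 + 6 + 5 + 2 = 32
WM = 1968/32 = 61.5000

WM = 61.5000


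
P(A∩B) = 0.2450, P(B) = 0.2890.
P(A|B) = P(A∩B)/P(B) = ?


P(A|B) = 0.2450/0.2890 = 0.8478

P(A|B) = 0.8478


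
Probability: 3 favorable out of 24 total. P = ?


P = 3/24 = 0.1250

P = 0.1250


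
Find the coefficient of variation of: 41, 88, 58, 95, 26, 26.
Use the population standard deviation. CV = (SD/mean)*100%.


Mean = 55.6667
SD = 27.6084
CV = (27.6084/55.6667)*100 = 49.5959%

CV = 49.5959%


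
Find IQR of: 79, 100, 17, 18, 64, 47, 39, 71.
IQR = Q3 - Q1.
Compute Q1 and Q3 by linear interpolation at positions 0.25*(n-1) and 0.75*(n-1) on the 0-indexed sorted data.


Sorted: 17, 18, 39, 47, 64, 71, 79, 100
Q1 (25th %ile) = 33.7500
Q3 (75th %ile) = 73.0000
IQR = 73.0000 - 33.7500 = 39.2500

IQR = 39.2500


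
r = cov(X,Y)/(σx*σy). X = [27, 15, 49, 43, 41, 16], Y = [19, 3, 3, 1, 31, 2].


Mean X = 31.8333, Mean Y = 9.8333
SD X = 13.296825, SD Y = 11.290360
Cov = 28.805556
r = 28.805556/(13.296825*11.290360) = 0.1919

r = 0.1919


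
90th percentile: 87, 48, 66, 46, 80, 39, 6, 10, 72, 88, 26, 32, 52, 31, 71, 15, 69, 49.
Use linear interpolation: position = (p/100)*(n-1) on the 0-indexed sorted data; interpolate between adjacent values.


Sorted: 6, 10, 15, 26, 31, 32, 39, 46, 48, 49, 52, 66, 69, 71, 72, 80, 87, 88
n = 18
Index = 90/100 * 17 = 15.3000
Lower = data[15] = 80, Upper = data[16] = 87
P90 = 80 + 0.3000*(7) = 82.1000

P90 = 82.1000


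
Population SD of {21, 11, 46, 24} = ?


Mean = 25.5000
Variance = 163.2500
SD = sqrt(163.2500) = 12.7769

SD = 12.7769


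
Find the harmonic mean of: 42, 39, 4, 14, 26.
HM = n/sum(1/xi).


Sum of reciprocals = 1/42 + 1/39 + 1/4 + 1/14 + 1/26 = 0.409341
HM = 5/0.409341 = 12.2148

HM = 12.2148


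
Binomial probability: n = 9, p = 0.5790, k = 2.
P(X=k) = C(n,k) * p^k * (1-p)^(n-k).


C(9,2) = 36
p^2 = 0.335241
(1-p)^7 = 0.002344
P = 36 * 0.335241 * 0.002344 = 0.0283

P(X=2) = 0.0283


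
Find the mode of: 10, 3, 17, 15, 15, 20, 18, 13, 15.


Frequencies: 3:1, 10:1, 13:1, 15:3, 17:1, 18:1, 20:1
Max frequency = 3
Mode = 15

Mode = 15


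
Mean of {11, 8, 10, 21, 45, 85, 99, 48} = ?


Sum = 11 + 8 + 10 + 21 + 45 + 85 + 99 + 48 = 327
n = 8
Mean = 327/8 = 40.8750

Mean = 40.8750


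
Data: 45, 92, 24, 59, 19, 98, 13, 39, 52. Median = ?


Sorted: 13, 19, 24, 39, 45, 52, 59, 92, 98
n = 9 (odd)
Middle value = 45

Median = 45


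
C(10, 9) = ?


C(10,9) = 10!/(9! × 1!)
= 3628800/(362880 × 1)
= 10

C(10,9) = 10


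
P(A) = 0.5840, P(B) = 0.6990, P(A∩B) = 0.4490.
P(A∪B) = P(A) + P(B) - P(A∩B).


P(A∪B) = 0.5840 + 0.6990 - 0.4490
= 1.2830 - 0.4490
= 0.8340

P(A∪B) = 0.8340


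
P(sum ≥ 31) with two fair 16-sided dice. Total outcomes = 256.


Total outcomes = 16×16 = 256
Favorable (sum ≥ 31): 3
P = 3/256 = 0.0117

P = 0.0117


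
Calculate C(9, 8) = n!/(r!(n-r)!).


C(9,8) = 9!/(8! × 1!)
= 362880/(40320 × 1)
= 9

C(9,8) = 9


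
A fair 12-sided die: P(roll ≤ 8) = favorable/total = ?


Favorable outcomes (roll ≤ 8): 8
Total outcomes = 12
P = 8/12 = 0.6667

P = 0.6667


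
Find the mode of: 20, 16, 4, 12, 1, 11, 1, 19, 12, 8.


Frequencies: 1:2, 4:1, 8:1, 11:1, 12:2, 16:1, 19:1, 20:1
Max frequency = 2
Mode = 1, 12

Mode = 1, 12


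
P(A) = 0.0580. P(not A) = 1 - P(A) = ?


P(not A) = 1 - 0.0580 = 0.9420

P(not A) = 0.9420


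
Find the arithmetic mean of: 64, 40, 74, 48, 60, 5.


Sum = 64 + 40 + 74 + 48 + 60 + 5 = 291
n = 6
Mean = 291/6 = 48.5000

Mean = 48.5000


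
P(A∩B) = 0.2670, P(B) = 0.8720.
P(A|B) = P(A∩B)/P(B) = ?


P(A|B) = 0.2670/0.8720 = 0.3062

P(A|B) = 0.3062


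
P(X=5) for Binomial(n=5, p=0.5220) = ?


C(5,5) = 1
p^5 = 0.038757
(1-p)^0 = 1.000000
P = 1 * 0.038757 * 1.000000 = 0.0388

P(X=5) = 0.0388


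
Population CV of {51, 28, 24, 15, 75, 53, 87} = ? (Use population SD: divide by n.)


Mean = 47.5714
SD = 24.9219
CV = (24.9219/47.5714)*100 = 52.3884%

CV = 52.3884%


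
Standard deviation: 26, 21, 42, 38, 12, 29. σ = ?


Mean = 28.0000
Variance = 101.0000
SD = sqrt(101.0000) = 10.0499

SD = 10.0499


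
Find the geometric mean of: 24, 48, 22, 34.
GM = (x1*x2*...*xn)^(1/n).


Product = 24 × 48 × 22 × 34 = 861696
GM = 861696^(1/4) = 30.4676

GM = 30.4676


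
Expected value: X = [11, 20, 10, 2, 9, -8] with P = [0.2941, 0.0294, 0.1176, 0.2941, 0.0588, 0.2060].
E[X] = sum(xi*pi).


E[X] = 11*0.2941 + 20*0.0294 + 10*0.1176 + 2*0.2941 + 9*0.0588 - 8*0.2060
= 3.2351 + 0.5880 + 1.1760 + 0.5882 + 0.5292 - 1.6480
= 4.4685

E[X] = 4.4685


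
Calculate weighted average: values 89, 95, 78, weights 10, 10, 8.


Numerator = 89*10 + 95*10 + 78*8 = 2464
Denominator = 10 + 10 + 8 = 28
WM = 2464/28 = 88.0000

WM = 88.0000


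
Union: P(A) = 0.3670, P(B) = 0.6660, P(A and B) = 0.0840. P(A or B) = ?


P(A∪B) = 0.3670 + 0.6660 - 0.0840
= 1.0330 - 0.0840
= 0.9490

P(A∪B) = 0.9490


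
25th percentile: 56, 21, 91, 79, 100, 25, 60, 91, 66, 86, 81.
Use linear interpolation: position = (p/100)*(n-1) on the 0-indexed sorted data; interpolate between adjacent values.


Sorted: 21, 25, 56, 60, 66, 79, 81, 86, 91, 91, 100
n = 11
Index = 25/100 * 10 = 2.5000
Lower = data[2] = 56, Upper = data[3] = 60
P25 = 56 + 0.5000*(4) = 58.0000

P25 = 58.0000


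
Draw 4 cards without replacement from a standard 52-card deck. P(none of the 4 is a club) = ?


P(no clubs) = (39/52) × (38/51) × (37/50) × (36/49)
= 0.3038

P = 0.3038


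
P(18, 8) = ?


P(18,8) = 18!/10!
= 6402373705728000/3628800
= 1764322560

P(18,8) = 1764322560


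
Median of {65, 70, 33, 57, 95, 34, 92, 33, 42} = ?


Sorted: 33, 33, 34, 42, 57, 65, 70, 92, 95
n = 9 (odd)
Middle value = 57

Median = 57


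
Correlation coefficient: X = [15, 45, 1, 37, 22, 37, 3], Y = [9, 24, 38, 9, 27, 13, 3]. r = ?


Mean X = 22.8571, Mean Y = 17.5714
SD X = 16.146017, SD Y = 11.512194
Cov = -20.204082
r = -20.204082/(16.146017*11.512194) = -0.1087

r = -0.1087


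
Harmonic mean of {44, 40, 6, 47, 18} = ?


Sum of reciprocals = 1/44 + 1/40 + 1/6 + 1/47 + 1/18 = 0.291226
HM = 5/0.291226 = 17.1688

HM = 17.1688


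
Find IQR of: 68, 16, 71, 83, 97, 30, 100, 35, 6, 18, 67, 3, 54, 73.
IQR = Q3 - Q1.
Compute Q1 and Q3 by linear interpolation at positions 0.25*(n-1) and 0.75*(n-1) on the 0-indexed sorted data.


Sorted: 3, 6, 16, 18, 30, 35, 54, 67, 68, 71, 73, 83, 97, 100
Q1 (25th %ile) = 21.0000
Q3 (75th %ile) = 72.5000
IQR = 72.5000 - 21.0000 = 51.5000

IQR = 51.5000


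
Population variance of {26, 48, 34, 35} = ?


Mean = 35.7500
Squared deviations: 95.0625, 150.0625, 3.0625, 0.5625
Sum = 248.7500
Variance = 248.7500/4 = 62.1875

Variance = 62.1875


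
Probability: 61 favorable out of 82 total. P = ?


P = 61/82 = 0.7439

P = 0.7439


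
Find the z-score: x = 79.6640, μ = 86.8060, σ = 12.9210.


z = (79.6640 - 86.8060)/12.9210
= -7.1420/12.9210
= -0.5527

z = -0.5527


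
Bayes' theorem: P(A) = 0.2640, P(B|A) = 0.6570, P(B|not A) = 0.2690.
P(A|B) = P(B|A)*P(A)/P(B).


P(B) = P(B|A)*P(A) + P(B|A')*P(A')
= 0.6570*0.2640 + 0.2690*0.7360
= 0.173448 + 0.197984 = 0.371432
P(A|B) = 0.173448/0.371432 = 0.4670

P(A|B) = 0.4670


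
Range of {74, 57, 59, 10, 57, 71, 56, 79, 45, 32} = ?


Max = 79, Min = 10
Range = 79 - 10 = 69

Range = 69


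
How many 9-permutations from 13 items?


P(13,9) = 13!/4!
= 6227020800/24
= 259459200

P(13,9) = 259459200


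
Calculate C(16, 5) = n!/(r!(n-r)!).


C(16,5) = 16!/(5! × 11!)
= 20922789888000/(120 × 39916800)
= 4368

C(16,5) = 4368


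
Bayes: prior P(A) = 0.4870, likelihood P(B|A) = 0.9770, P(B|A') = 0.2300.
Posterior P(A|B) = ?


P(B) = P(B|A)*P(A) + P(B|A')*P(A')
= 0.9770*0.4870 + 0.2300*0.5130
= 0.475799 + 0.117990 = 0.593789
P(A|B) = 0.475799/0.593789 = 0.8013

P(A|B) = 0.8013


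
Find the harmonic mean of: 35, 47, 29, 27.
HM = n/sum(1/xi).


Sum of reciprocals = 1/35 + 1/47 + 1/29 + 1/27 = 0.121368
HM = 4/0.121368 = 32.9577

HM = 32.9577


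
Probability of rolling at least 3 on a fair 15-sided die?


Favorable outcomes (roll ≥ 3): 13
Total outcomes = 15
P = 13/15 = 0.8667

P = 0.8667


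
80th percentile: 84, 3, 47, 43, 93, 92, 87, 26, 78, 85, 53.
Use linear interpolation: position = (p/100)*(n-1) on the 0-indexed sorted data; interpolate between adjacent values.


Sorted: 3, 26, 43, 47, 53, 78, 84, 85, 87, 92, 93
n = 11
Index = 80/100 * 10 = 8.0000
Lower = data[8] = 87, Upper = data[9] = 92
P80 = 87 + 0*(5) = 87.0000

P80 = 87.0000


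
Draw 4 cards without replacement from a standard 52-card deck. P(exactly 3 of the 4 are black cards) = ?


Hypergeometric: P(X=3) = C(26,3)·C(26,1) / C(52,4)
= 2600 × 26 / 270725
= 67600/270725 = 0.2497

P = 0.2497


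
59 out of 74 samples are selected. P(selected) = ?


P = 59/74 = 0.7973

P = 0.7973


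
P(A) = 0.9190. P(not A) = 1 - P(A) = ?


P(not A) = 1 - 0.9190 = 0.0810

P(not A) = 0.0810


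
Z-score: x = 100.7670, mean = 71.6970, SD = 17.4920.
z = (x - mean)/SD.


z = (100.7670 - 71.6970)/17.4920
= 29.0700/17.4920
= 1.6619

z = 1.6619


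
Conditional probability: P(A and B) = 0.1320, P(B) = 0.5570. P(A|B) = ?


P(A|B) = 0.1320/0.5570 = 0.2370

P(A|B) = 0.2370


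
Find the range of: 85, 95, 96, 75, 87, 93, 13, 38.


Max = 96, Min = 13
Range = 96 - 13 = 83

Range = 83


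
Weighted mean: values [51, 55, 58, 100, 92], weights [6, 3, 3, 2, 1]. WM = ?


Numerator = 51*6 + 55*3 + 58*3 + 100*2 + 92*1 = 937
Denominator = 6 + 3 + 3 + 2 + 1 = 15
WM = 937/15 = 62.4667

WM = 62.4667


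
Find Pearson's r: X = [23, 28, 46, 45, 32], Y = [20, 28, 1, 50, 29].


Mean X = 34.8000, Mean Y = 25.6000
SD X = 9.195651, SD Y = 15.806328
Cov = 2.720000
r = 2.720000/(9.195651*15.806328) = 0.0187

r = 0.0187


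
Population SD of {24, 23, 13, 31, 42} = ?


Mean = 26.6000
Variance = 92.2400
SD = sqrt(92.2400) = 9.6042

SD = 9.6042


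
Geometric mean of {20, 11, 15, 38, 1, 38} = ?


Product = 20 × 11 × 15 × 38 × 1 × 38 = 4765200
GM = 4765200^(1/6) = 12.9722

GM = 12.9722


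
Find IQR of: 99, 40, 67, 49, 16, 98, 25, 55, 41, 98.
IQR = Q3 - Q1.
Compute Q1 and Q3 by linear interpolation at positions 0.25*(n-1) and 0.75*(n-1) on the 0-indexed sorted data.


Sorted: 16, 25, 40, 41, 49, 55, 67, 98, 98, 99
Q1 (25th %ile) = 40.2500
Q3 (75th %ile) = 90.2500
IQR = 90.2500 - 40.2500 = 50.0000

IQR = 50.0000


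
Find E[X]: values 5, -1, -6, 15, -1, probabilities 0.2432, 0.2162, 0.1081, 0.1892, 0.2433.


E[X] = 5*0.2432 - 1*0.2162 - 6*0.1081 + 15*0.1892 - 1*0.2433
= 1.2160 - 0.2162 - 0.6486 + 2.8380 - 0.2433
= 2.9459

E[X] = 2.9459


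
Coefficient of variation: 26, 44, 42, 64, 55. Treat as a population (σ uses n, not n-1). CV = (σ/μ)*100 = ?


Mean = 46.2000
SD = 12.8437
CV = (12.8437/46.2000)*100 = 27.8002%

CV = 27.8002%


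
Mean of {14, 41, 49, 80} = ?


Sum = 14 + 41 + 49 + 80 = 184
n = 4
Mean = 184/4 = 46.0000

Mean = 46.0000


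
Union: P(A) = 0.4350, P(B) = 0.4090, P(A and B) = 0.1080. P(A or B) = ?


P(A∪B) = 0.4350 + 0.4090 - 0.1080
= 0.8440 - 0.1080
= 0.7360

P(A∪B) = 0.7360


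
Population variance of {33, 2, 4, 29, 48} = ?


Mean = 23.2000
Squared deviations: 96.0400, 449.4400, 368.6400, 33.6400, 615.0400
Sum = 1562.8000
Variance = 1562.8000/5 = 312.5600

Variance = 312.5600


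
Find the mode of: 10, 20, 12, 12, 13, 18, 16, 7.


Frequencies: 7:1, 10:1, 12:2, 13:1, 16:1, 18:1, 20:1
Max frequency = 2
Mode = 12

Mode = 12


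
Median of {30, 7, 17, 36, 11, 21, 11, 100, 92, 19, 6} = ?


Sorted: 6, 7, 11, 11, 17, 19, 21, 30, 36, 92, 100
n = 11 (odd)
Middle value = 19

Median = 19


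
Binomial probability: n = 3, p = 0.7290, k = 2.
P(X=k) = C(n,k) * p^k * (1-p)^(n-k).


C(3,2) = 3
p^2 = 0.531441
(1-p)^1 = 0.271000
P = 3 * 0.531441 * 0.271000 = 0.4321

P(X=2) = 0.4321


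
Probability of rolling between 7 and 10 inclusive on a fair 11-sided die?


Favorable outcomes (7 ≤ roll ≤ 10): 4
Total outcomes = 11
P = 4/11 = 0.3636

P = 0.3636


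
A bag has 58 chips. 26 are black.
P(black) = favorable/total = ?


P = 26/58 = 0.4483

P = 0.4483


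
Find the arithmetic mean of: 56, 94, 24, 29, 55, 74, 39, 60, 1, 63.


Sum = 56 + 94 + 24 + 29 + 55 + 74 + 39 + 60 + 1 + 63 = 495
n = 10
Mean = 495/10 = 49.5000

Mean = 49.5000


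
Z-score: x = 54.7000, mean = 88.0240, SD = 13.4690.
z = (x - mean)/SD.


z = (54.7000 - 88.0240)/13.4690
= -33.3240/13.4690
= -2.4741

z = -2.4741


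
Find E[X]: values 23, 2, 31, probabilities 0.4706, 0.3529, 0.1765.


E[X] = 23*0.4706 + 2*0.3529 + 31*0.1765
= 10.8238 + 0.7058 + 5.4715
= 17.0011

E[X] = 17.0011


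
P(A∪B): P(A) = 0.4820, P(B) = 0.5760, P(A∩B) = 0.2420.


P(A∪B) = 0.4820 + 0.5760 - 0.2420
= 1.0580 - 0.2420
= 0.8160

P(A∪B) = 0.8160


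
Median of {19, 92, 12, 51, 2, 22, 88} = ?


Sorted: 2, 12, 19, 22, 51, 88, 92
n = 7 (odd)
Middle value = 22

Median = 22


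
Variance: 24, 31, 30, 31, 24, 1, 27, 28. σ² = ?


Mean = 24.5000
Squared deviations: 0.2500, 42.2500, 30.2500, 42.2500, 0.2500, 552.2500, 6.2500, 12.2500
Sum = 686.0000
Variance = 686.0000/8 = 85.7500

Variance = 85.7500


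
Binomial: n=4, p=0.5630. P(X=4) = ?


C(4,4) = 1
p^4 = 0.100469
(1-p)^0 = 1.000000
P = 1 * 0.100469 * 1.000000 = 0.1005

P(X=4) = 0.1005


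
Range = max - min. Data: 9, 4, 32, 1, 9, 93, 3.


Max = 93, Min = 1
Range = 93 - 1 = 92

Range = 92


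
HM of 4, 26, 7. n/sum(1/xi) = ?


Sum of reciprocals = 1/4 + 1/26 + 1/7 = 0.431319
HM = 3/0.431319 = 6.9554

HM = 6.9554


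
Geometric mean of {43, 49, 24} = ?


Product = 43 × 49 × 24 = 50568
GM = 50568^(1/3) = 36.9793

GM = 36.9793


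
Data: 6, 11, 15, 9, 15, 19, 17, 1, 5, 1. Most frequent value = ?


Frequencies: 1:2, 5:1, 6:1, 9:1, 11:1, 15:2, 17:1, 19:1
Max frequency = 2
Mode = 1, 15

Mode = 1, 15


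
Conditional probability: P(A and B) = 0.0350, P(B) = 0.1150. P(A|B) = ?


P(A|B) = 0.0350/0.1150 = 0.3043

P(A|B) = 0.3043


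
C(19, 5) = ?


C(19,5) = 19!/(5! × 14!)
= 121645100408832000/(120 × 87178291200)
= 11628

C(19,5) = 11628


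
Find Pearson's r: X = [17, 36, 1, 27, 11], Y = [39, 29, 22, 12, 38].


Mean X = 18.4000, Mean Y = 28.0000
SD X = 12.191801, SD Y = 10.139033
Cov = -21.000000
r = -21.000000/(12.191801*10.139033) = -0.1699

r = -0.1699


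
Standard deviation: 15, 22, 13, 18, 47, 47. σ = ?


Mean = 27.0000
Variance = 207.6667
SD = sqrt(207.6667) = 14.4106

SD = 14.4106


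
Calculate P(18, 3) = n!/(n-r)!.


P(18,3) = 18!/15!
= 6402373705728000/1307674368000
= 4896

P(18,3) = 4896


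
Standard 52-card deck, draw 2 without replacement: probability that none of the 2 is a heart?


P(no hearts) = (39/52) × (38/51)
= 0.5588

P = 0.5588


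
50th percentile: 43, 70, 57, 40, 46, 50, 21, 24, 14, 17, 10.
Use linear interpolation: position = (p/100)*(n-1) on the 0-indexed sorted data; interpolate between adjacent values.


Sorted: 10, 14, 17, 21, 24, 40, 43, 46, 50, 57, 70
n = 11
Index = 50/100 * 10 = 5.0000
Lower = data[5] = 40, Upper = data[6] = 43
P50 = 40 + 0*(3) = 40.0000

P50 = 40.0000


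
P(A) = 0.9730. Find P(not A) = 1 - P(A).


P(not A) = 1 - 0.9730 = 0.0270

P(not A) = 0.0270


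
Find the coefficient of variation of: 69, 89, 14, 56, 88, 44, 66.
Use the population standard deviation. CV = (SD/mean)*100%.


Mean = 60.8571
SD = 24.2748
CV = (24.2748/60.8571)*100 = 39.8881%

CV = 39.8881%


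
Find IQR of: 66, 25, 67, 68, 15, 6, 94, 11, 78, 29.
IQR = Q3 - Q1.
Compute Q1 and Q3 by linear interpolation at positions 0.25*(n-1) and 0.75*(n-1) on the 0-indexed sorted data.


Sorted: 6, 11, 15, 25, 29, 66, 67, 68, 78, 94
Q1 (25th %ile) = 17.5000
Q3 (75th %ile) = 67.7500
IQR = 67.7500 - 17.5000 = 50.2500

IQR = 50.2500


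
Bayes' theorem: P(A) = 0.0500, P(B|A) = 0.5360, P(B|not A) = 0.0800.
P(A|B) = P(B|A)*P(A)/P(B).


P(B) = P(B|A)*P(A) + P(B|A')*P(A')
= 0.5360*0.0500 + 0.0800*0.9500
= 0.026800 + 0.076000 = 0.102800
P(A|B) = 0.026800/0.102800 = 0.2607

P(A|B) = 0.2607


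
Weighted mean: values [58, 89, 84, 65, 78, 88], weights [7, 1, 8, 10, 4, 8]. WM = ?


Numerator = 58*7 + 89*1 + 84*8 + 65*10 + 78*4 + 88*8 = 2833
Denominator = 7 + 1 + 8 + 10 + 4 + 8 = 38
WM = 2833/38 = 74.5526

WM = 74.5526


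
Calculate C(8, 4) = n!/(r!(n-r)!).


C(8,4) = 8!/(4! × 4!)
= 40320/(24 × 24)
= 70

C(8,4) = 70


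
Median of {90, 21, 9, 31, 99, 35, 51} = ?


Sorted: 9, 21, 31, 35, 51, 90, 99
n = 7 (odd)
Middle value = 35

Median = 35


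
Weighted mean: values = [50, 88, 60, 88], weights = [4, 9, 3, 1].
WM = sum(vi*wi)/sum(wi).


Numerator = 50*4 + 88*9 + 60*3 + 88*1 = 1260
Denominator = 4 + 9 + 3 + 1 = 17
WM = 1260/17 = 74.1176

WM = 74.1176


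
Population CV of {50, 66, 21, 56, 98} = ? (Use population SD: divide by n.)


Mean = 58.2000
SD = 24.9030
CV = (24.9030/58.2000)*100 = 42.7887%

CV = 42.7887%


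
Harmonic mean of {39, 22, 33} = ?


Sum of reciprocals = 1/39 + 1/22 + 1/33 = 0.101399
HM = 3/0.101399 = 29.5862

HM = 29.5862


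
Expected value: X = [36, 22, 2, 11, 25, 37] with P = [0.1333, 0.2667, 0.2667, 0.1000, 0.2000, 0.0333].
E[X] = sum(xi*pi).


E[X] = 36*0.1333 + 22*0.2667 + 2*0.2667 + 11*0.1000 + 25*0.2000 + 37*0.0333
= 4.7988 + 5.8674 + 0.5334 + 1.1000 + 5.0000 + 1.2321
= 18.5317

E[X] = 18.5317


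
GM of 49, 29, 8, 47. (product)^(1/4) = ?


Product = 49 × 29 × 8 × 47 = 534296
GM = 534296^(1/4) = 27.0362

GM = 27.0362


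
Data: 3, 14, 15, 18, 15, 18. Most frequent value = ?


Frequencies: 3:1, 14:1, 15:2, 18:2
Max frequency = 2
Mode = 15, 18

Mode = 15, 18


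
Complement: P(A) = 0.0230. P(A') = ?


P(not A) = 1 - 0.0230 = 0.9770

P(not A) = 0.9770


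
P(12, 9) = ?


P(12,9) = 12!/3!
= 479001600/6
= 79833600

P(12,9) = 79833600


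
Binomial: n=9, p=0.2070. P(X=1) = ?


C(9,1) = 9
p^1 = 0.207000
(1-p)^8 = 0.156382
P = 9 * 0.207000 * 0.156382 = 0.2913

P(X=1) = 0.2913


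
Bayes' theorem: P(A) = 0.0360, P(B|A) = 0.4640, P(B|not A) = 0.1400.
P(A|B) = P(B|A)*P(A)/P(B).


P(B) = P(B|A)*P(A) + P(B|A')*P(A')
= 0.4640*0.0360 + 0.1400*0.9640
= 0.016704 + 0.134960 = 0.151664
P(A|B) = 0.016704/0.151664 = 0.1101

P(A|B) = 0.1101


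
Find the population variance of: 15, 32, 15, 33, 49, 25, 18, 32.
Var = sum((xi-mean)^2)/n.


Mean = 27.3750
Squared deviations: 153.1406, 21.3906, 153.1406, 31.6406, 467.6406, 5.6406, 87.8906, 21.3906
Sum = 941.8750
Variance = 941.8750/8 = 117.7344

Variance = 117.7344


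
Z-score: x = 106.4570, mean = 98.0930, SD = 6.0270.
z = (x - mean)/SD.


z = (106.4570 - 98.0930)/6.0270
= 8.3640/6.0270
= 1.3878

z = 1.3878


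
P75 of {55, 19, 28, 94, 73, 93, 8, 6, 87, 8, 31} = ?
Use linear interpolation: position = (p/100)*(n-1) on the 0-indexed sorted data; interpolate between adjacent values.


Sorted: 6, 8, 8, 19, 28, 31, 55, 73, 87, 93, 94
n = 11
Index = 75/100 * 10 = 7.5000
Lower = data[7] = 73, Upper = data[8] = 87
P75 = 73 + 0.5000*(14) = 80.0000

P75 = 80.0000


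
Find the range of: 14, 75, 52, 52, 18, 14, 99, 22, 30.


Max = 99, Min = 14
Range = 99 - 14 = 85

Range = 85


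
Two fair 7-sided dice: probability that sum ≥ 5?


Total outcomes = 7×7 = 49
Favorable (sum ≥ 5): 43
P = 43/49 = 0.8776

P = 0.8776


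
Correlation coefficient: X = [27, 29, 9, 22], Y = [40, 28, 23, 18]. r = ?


Mean X = 21.7500, Mean Y = 27.2500
SD X = 7.790218, SD Y = 8.166241
Cov = 31.062500
r = 31.062500/(7.790218*8.166241) = 0.4883

r = 0.4883


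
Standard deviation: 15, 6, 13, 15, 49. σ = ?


Mean = 19.6000
Variance = 227.0400
SD = sqrt(227.0400) = 15.0678

SD = 15.0678


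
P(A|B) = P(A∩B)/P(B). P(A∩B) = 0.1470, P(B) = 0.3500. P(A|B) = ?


P(A|B) = 0.1470/0.3500 = 0.4200

P(A|B) = 0.4200


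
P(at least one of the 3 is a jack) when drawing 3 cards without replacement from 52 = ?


P(at least one) = 1 - P(none)
P(none) = (48/52) × (47/51) × (46/50) = 0.782624
P(at least one) = 1 - 0.782624 = 0.2174

P = 0.2174


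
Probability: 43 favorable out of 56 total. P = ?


P = 43/56 = 0.7679

P = 0.7679


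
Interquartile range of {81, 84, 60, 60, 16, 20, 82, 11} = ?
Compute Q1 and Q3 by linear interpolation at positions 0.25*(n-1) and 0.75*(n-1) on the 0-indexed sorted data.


Sorted: 11, 16, 20, 60, 60, 81, 82, 84
Q1 (25th %ile) = 19.0000
Q3 (75th %ile) = 81.2500
IQR = 81.2500 - 19.0000 = 62.2500

IQR = 62.2500


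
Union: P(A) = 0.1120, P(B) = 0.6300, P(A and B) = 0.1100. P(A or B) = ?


P(A∪B) = 0.1120 + 0.6300 - 0.1100
= 0.7420 - 0.1100
= 0.6320

P(A∪B) = 0.6320


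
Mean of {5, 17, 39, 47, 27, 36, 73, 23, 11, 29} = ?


Sum = 5 + 17 + 39 + 47 + 27 + 36 + 73 + 23 + 11 + 29 = 307
n = 10
Mean = 307/10 = 30.7000

Mean = 30.7000


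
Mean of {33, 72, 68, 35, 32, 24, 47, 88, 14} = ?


Sum = 33 + 72 + 68 + 35 + 32 + 24 + 47 + 88 + 14 = 413
n = 9
Mean = 413/9 = 45.8889

Mean = 45.8889


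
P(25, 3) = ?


P(25,3) = 25!/22!
= 15511210043330985984000000/1124000727777607680000
= 13800

P(25,3) = 13800


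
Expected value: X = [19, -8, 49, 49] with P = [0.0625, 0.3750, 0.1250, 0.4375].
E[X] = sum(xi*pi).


E[X] = 19*0.0625 - 8*0.3750 + 49*0.1250 + 49*0.4375
= 1.1875 - 3.0000 + 6.1250 + 21.4375
= 25.7500

E[X] = 25.7500


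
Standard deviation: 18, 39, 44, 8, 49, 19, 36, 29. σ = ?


Mean = 30.2500
Variance = 177.9375
SD = sqrt(177.9375) = 13.3393

SD = 13.3393


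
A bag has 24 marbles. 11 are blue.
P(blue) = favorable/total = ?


P = 11/24 = 0.4583

P = 0.4583


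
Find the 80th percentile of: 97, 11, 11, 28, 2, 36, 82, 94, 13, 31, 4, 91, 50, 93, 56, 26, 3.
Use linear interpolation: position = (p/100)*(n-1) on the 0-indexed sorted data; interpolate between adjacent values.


Sorted: 2, 3, 4, 11, 11, 13, 26, 28, 31, 36, 50, 56, 82, 91, 93, 94, 97
n = 17
Index = 80/100 * 16 = 12.8000
Lower = data[12] = 82, Upper = data[13] = 91
P80 = 82 + 0.8000*(9) = 89.2000

P80 = 89.2000


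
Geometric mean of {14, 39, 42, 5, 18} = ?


Product = 14 × 39 × 42 × 5 × 18 = 2063880
GM = 2063880^(1/5) = 18.3205

GM = 18.3205


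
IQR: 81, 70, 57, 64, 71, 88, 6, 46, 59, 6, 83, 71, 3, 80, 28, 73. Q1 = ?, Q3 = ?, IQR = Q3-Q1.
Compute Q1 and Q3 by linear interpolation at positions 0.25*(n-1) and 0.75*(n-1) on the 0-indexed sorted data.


Sorted: 3, 6, 6, 28, 46, 57, 59, 64, 70, 71, 71, 73, 80, 81, 83, 88
Q1 (25th %ile) = 41.5000
Q3 (75th %ile) = 74.7500
IQR = 74.7500 - 41.5000 = 33.2500

IQR = 33.2500


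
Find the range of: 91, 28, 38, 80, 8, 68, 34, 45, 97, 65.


Max = 97, Min = 8
Range = 97 - 8 = 89

Range = 89


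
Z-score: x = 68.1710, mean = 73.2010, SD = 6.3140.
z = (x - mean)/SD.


z = (68.1710 - 73.2010)/6.3140
= -5.0300/6.3140
= -0.7966

z = -0.7966


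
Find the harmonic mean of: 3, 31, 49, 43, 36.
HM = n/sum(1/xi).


Sum of reciprocals = 1/3 + 1/31 + 1/49 + 1/43 + 1/36 = 0.437033
HM = 5/0.437033 = 11.4408

HM = 11.4408


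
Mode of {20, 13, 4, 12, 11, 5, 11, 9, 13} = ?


Frequencies: 4:1, 5:1, 9:1, 11:2, 12:1, 13:2, 20:1
Max frequency = 2
Mode = 11, 13

Mode = 11, 13


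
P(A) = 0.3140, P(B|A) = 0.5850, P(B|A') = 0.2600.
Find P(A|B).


P(B) = P(B|A)*P(A) + P(B|A')*P(A')
= 0.5850*0.3140 + 0.2600*0.6860
= 0.183690 + 0.178360 = 0.362050
P(A|B) = 0.183690/0.362050 = 0.5074

P(A|B) = 0.5074


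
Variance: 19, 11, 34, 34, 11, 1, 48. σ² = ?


Mean = 22.5714
Squared deviations: 12.7551, 133.8980, 130.6122, 130.6122, 133.8980, 465.3265, 646.6122
Sum = 1653.7143
Variance = 1653.7143/7 = 236.2449

Variance = 236.2449


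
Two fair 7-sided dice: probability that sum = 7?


Total outcomes = 7×7 = 49
Favorable (sum = 7): 6
P = 6/49 = 0.1224

P = 0.1224


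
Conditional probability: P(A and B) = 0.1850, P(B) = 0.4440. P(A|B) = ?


P(A|B) = 0.1850/0.4440 = 0.4167

P(A|B) = 0.4167


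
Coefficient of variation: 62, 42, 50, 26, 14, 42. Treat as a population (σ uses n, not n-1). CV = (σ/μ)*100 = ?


Mean = 39.3333
SD = 15.6063
CV = (15.6063/39.3333)*100 = 39.6769%

CV = 39.6769%


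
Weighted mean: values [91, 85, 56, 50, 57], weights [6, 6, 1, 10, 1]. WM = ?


Numerator = 91*6 + 85*6 + 56*1 + 50*10 + 57*1 = 1669
Denominator = 6 + 6 + 1 + 10 + 1 = 24
WM = 1669/24 = 69.5417

WM = 69.5417


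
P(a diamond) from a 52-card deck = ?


13 diamonds in 52 cards
P = 13/52 = 0.2500

P = 0.2500


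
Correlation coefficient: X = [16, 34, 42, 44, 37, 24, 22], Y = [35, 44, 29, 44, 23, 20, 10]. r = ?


Mean X = 31.2857, Mean Y = 29.2857
SD X = 9.924203, SD Y = 11.731694
Cov = 49.632653
r = 49.632653/(9.924203*11.731694) = 0.4263

r = 0.4263


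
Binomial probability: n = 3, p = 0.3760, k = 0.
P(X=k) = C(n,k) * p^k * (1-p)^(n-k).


C(3,0) = 1
p^0 = 1.000000
(1-p)^3 = 0.242971
P = 1 * 1.000000 * 0.242971 = 0.2430

P(X=0) = 0.2430


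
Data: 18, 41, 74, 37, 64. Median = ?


Sorted: 18, 37, 41, 64, 74
n = 5 (odd)
Middle value = 41

Median = 41


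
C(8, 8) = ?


C(8,8) = 8!/(8! × 0!)
= 40320/(40320 × 1)
= 1

C(8,8) = 1


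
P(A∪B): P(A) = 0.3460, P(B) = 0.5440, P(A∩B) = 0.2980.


P(A∪B) = 0.3460 + 0.5440 - 0.2980
= 0.8900 - 0.2980
= 0.5920

P(A∪B) = 0.5920


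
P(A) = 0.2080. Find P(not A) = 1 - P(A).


P(not A) = 1 - 0.2080 = 0.7920

P(not A) = 0.7920


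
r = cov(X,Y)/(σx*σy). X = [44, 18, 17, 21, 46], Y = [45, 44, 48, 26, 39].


Mean X = 29.2000, Mean Y = 40.4000
SD X = 12.983066, SD Y = 7.761443
Cov = 5.920000
r = 5.920000/(12.983066*7.761443) = 0.0587

r = 0.0587


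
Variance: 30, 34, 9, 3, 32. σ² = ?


Mean = 21.6000
Squared deviations: 70.5600, 153.7600, 158.7600, 345.9600, 108.1600
Sum = 837.2000
Variance = 837.2000/5 = 167.4400

Variance = 167.4400


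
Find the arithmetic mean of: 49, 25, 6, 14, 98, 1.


Sum = 49 + 25 + 6 + 14 + 98 + 1 = 193
n = 6
Mean = 193/6 = 32.1667

Mean = 32.1667


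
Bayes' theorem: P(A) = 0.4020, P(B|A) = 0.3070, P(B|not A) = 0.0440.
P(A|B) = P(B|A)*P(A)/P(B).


P(B) = P(B|A)*P(A) + P(B|A')*P(A')
= 0.3070*0.4020 + 0.0440*0.5980
= 0.123414 + 0.026312 = 0.149726
P(A|B) = 0.123414/0.149726 = 0.8243

P(A|B) = 0.8243


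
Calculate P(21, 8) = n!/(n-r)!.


P(21,8) = 21!/13!
= 51090942171709440000/6227020800
= 8204716800

P(21,8) = 8204716800


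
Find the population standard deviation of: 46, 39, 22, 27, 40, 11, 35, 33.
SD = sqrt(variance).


Mean = 31.6250
Variance = 110.4844
SD = sqrt(110.4844) = 10.5112

SD = 10.5112


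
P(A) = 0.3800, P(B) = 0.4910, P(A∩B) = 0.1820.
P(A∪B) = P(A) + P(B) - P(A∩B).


P(A∪B) = 0.3800 + 0.4910 - 0.1820
= 0.8710 - 0.1820
= 0.6890

P(A∪B) = 0.6890


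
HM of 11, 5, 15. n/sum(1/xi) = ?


Sum of reciprocals = 1/11 + 1/5 + 1/15 = 0.357576
HM = 3/0.357576 = 8.3898

HM = 8.3898


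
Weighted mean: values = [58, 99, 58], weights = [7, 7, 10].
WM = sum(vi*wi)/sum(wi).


Numerator = 58*7 + 99*7 + 58*10 = 1679
Denominator = 7 + 7 + 10 = 24
WM = 1679/24 = 69.9583

WM = 69.9583


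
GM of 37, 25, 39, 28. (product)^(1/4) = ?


Product = 37 × 25 × 39 × 28 = 1010100
GM = 1010100^(1/4) = 31.7023

GM = 31.7023


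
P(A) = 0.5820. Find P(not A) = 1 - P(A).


P(not A) = 1 - 0.5820 = 0.4180

P(not A) = 0.4180


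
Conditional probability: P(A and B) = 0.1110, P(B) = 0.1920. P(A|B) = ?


P(A|B) = 0.1110/0.1920 = 0.5781

P(A|B) = 0.5781


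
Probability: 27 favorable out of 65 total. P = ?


P = 27/65 = 0.4154

P = 0.4154


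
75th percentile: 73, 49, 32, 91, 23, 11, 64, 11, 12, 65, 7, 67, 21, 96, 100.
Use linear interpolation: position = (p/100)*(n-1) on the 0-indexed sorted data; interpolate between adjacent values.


Sorted: 7, 11, 11, 12, 21, 23, 32, 49, 64, 65, 67, 73, 91, 96, 100
n = 15
Index = 75/100 * 14 = 10.5000
Lower = data[10] = 67, Upper = data[11] = 73
P75 = 67 + 0.5000*(6) = 70.0000

P75 = 70.0000


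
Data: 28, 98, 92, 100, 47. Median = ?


Sorted: 28, 47, 92, 98, 100
n = 5 (odd)
Middle value = 92

Median = 92


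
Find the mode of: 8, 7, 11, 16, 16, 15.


Frequencies: 7:1, 8:1, 11:1, 15:1, 16:2
Max frequency = 2
Mode = 16

Mode = 16


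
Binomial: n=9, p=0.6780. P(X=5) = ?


C(9,5) = 126
p^5 = 0.143268
(1-p)^4 = 0.010750
P = 126 * 0.143268 * 0.010750 = 0.1941

P(X=5) = 0.1941


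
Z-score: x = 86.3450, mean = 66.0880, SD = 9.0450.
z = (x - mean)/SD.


z = (86.3450 - 66.0880)/9.0450
= 20.2570/9.0450
= 2.2396

z = 2.2396


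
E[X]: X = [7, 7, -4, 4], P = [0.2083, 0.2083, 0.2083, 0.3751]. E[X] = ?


E[X] = 7*0.2083 + 7*0.2083 - 4*0.2083 + 4*0.3751
= 1.4581 + 1.4581 - 0.8332 + 1.5004
= 3.5834

E[X] = 3.5834


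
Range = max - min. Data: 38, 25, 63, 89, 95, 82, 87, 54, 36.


Max = 95, Min = 25
Range = 95 - 25 = 70

Range = 70


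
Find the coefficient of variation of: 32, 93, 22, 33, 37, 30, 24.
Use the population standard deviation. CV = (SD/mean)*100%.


Mean = 38.7143
SD = 22.6761
CV = (22.6761/38.7143)*100 = 58.5729%

CV = 58.5729%


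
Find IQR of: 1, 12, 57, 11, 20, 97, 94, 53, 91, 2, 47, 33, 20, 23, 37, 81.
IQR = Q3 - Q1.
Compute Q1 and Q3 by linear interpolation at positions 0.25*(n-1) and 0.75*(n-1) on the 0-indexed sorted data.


Sorted: 1, 2, 11, 12, 20, 20, 23, 33, 37, 47, 53, 57, 81, 91, 94, 97
Q1 (25th %ile) = 18.0000
Q3 (75th %ile) = 63.0000
IQR = 63.0000 - 18.0000 = 45.0000

IQR = 45.0000


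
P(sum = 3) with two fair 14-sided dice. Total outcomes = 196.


Total outcomes = 14×14 = 196
Favorable (sum = 3): 2
P = 2/196 = 0.0102

P = 0.0102


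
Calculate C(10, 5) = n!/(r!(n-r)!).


C(10,5) = 10!/(5! × 5!)
= 3628800/(120 × 120)
= 252

C(10,5) = 252


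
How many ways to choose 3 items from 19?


C(19,3) = 19!/(3! × 16!)
= 121645100408832000/(6 × 20922789888000)
= 969

C(19,3) = 969


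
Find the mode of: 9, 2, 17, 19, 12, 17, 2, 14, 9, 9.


Frequencies: 2:2, 9:3, 12:1, 14:1, 17:2, 19:1
Max frequency = 3
Mode = 9

Mode = 9


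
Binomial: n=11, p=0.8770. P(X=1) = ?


C(11,1) = 11
p^1 = 0.877000
(1-p)^10 = 7.925946e-10
P = 11 * 0.877000 * 7.925946e-10 = 7.6462e-09

P(X=1) = 7.6462e-09


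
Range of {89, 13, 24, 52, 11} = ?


Max = 89, Min = 11
Range = 89 - 11 = 78

Range = 78


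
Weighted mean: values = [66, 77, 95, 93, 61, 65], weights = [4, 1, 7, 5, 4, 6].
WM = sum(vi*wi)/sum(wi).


Numerator = 66*4 + 77*1 + 95*7 + 93*5 + 61*4 + 65*6 = 2105
Denominator = 4 + 1 + 7 + 5 + 4 + 6 = 27
WM = 2105/27 = 77.9630

WM = 77.9630


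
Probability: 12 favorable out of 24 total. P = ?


P = 12/24 = 0.5000

P = 0.5000


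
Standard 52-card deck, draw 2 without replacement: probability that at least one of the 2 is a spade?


P(at least one) = 1 - P(none)
P(none) = (39/52) × (38/51) = 0.558824
P(at least one) = 1 - 0.558824 = 0.4412

P = 0.4412


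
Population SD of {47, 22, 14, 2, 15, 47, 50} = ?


Mean = 28.1429
Variance = 326.1224
SD = sqrt(326.1224) = 18.0589

SD = 18.0589


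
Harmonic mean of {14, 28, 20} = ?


Sum of reciprocals = 1/14 + 1/28 + 1/20 = 0.157143
HM = 3/0.157143 = 19.0909

HM = 19.0909


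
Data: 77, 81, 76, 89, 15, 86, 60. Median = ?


Sorted: 15, 60, 76, 77, 81, 86, 89
n = 7 (odd)
Middle value = 77

Median = 77


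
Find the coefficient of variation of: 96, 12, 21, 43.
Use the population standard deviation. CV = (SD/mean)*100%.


Mean = 43.0000
SD = 32.6113
CV = (32.6113/43.0000)*100 = 75.8403%

CV = 75.8403%


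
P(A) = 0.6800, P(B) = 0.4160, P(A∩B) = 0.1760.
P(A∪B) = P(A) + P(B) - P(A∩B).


P(A∪B) = 0.6800 + 0.4160 - 0.1760
= 1.0960 - 0.1760
= 0.9200

P(A∪B) = 0.9200


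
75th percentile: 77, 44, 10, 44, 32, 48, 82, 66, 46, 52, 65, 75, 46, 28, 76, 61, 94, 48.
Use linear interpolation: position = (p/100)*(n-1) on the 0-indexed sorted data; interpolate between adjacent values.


Sorted: 10, 28, 32, 44, 44, 46, 46, 48, 48, 52, 61, 65, 66, 75, 76, 77, 82, 94
n = 18
Index = 75/100 * 17 = 12.7500
Lower = data[12] = 66, Upper = data[13] = 75
P75 = 66 + 0.7500*(9) = 72.7500

P75 = 72.7500


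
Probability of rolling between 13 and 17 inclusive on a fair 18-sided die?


Favorable outcomes (13 ≤ roll ≤ 17): 5
Total outcomes = 18
P = 5/18 = 0.2778

P = 0.2778


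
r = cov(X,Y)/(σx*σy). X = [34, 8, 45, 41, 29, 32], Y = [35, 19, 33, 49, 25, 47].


Mean X = 31.5000, Mean Y = 34.6667
SD X = 11.814539, SD Y = 10.796090
Cov = 85.500000
r = 85.500000/(11.814539*10.796090) = 0.6703

r = 0.6703


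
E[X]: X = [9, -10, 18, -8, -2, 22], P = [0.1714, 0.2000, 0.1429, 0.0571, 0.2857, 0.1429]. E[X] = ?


E[X] = 9*0.1714 - 10*0.2000 + 18*0.1429 - 8*0.0571 - 2*0.2857 + 22*0.1429
= 1.5426 - 2.0000 + 2.5722 - 0.4568 - 0.5714 + 3.1438
= 4.2304

E[X] = 4.2304


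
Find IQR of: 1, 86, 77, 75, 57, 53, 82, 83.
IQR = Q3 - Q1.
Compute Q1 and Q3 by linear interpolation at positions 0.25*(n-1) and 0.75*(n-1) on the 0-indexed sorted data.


Sorted: 1, 53, 57, 75, 77, 82, 83, 86
Q1 (25th %ile) = 56.0000
Q3 (75th %ile) = 82.2500
IQR = 82.2500 - 56.0000 = 26.2500

IQR = 26.2500


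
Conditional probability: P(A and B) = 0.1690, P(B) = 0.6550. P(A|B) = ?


P(A|B) = 0.1690/0.6550 = 0.2580

P(A|B) = 0.2580


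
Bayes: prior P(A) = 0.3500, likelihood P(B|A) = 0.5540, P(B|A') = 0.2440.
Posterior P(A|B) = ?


P(B) = P(B|A)*P(A) + P(B|A')*P(A')
= 0.5540*0.3500 + 0.2440*0.6500
= 0.193900 + 0.158600 = 0.352500
P(A|B) = 0.193900/0.352500 = 0.5501

P(A|B) = 0.5501


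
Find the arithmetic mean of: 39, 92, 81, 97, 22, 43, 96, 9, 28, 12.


Sum = 39 + 92 + 81 + 97 + 22 + 43 + 96 + 9 + 28 + 12 = 519
n = 10
Mean = 519/10 = 51.9000

Mean = 51.9000


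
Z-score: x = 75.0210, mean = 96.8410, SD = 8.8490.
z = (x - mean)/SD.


z = (75.0210 - 96.8410)/8.8490
= -21.8200/8.8490
= -2.4658

z = -2.4658


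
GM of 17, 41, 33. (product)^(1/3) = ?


Product = 17 × 41 × 33 = 23001
GM = 23001^(1/3) = 28.4391

GM = 28.4391


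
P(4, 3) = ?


P(4,3) = 4!/1!
= 24/1
= 24

P(4,3) = 24


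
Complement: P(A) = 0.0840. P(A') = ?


P(not A) = 1 - 0.0840 = 0.9160

P(not A) = 0.9160


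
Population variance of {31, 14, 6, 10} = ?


Mean = 15.2500
Squared deviations: 248.0625, 1.5625, 85.5625, 27.5625
Sum = 362.7500
Variance = 362.7500/4 = 90.6875

Variance = 90.6875


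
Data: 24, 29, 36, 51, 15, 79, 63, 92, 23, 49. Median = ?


Sorted: 15, 23, 24, 29, 36, 49, 51, 63, 79, 92
n = 10 (even)
Middle values: 36 and 49
Median = (36+49)/2 = 42.5000

Median = 42.5000


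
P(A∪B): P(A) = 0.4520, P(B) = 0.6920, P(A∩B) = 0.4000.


P(A∪B) = 0.4520 + 0.6920 - 0.4000
= 1.1440 - 0.4000
= 0.7440

P(A∪B) = 0.7440


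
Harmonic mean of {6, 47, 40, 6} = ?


Sum of reciprocals = 1/6 + 1/47 + 1/40 + 1/6 = 0.379610
HM = 4/0.379610 = 10.5371

HM = 10.5371


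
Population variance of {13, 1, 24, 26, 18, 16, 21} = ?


Mean = 17.0000
Squared deviations: 16.0000, 256.0000, 49.0000, 81.0000, 1.0000, 1.0000, 16.0000
Sum = 420.0000
Variance = 420.0000/7 = 60.0000

Variance = 60.0000


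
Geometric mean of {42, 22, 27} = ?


Product = 42 × 22 × 27 = 24948
GM = 24948^(1/3) = 29.2199

GM = 29.2199


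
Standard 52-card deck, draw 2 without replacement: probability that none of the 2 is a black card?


P(no black cards) = (26/52) × (25/51)
= 0.2451

P = 0.2451


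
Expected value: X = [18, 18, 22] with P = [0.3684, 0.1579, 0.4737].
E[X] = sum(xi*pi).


E[X] = 18*0.3684 + 18*0.1579 + 22*0.4737
= 6.6312 + 2.8422 + 10.4214
= 19.8948

E[X] = 19.8948


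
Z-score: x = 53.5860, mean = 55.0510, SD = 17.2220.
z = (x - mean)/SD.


z = (53.5860 - 55.0510)/17.2220
= -1.4650/17.2220
= -0.0851

z = -0.0851


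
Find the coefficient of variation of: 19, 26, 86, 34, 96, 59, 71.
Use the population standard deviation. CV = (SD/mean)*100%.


Mean = 55.8571
SD = 27.9971
CV = (27.9971/55.8571)*100 = 50.1227%

CV = 50.1227%


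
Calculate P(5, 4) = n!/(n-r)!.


P(5,4) = 5!/1!
= 120/1
= 120

P(5,4) = 120


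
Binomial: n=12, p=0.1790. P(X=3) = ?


C(12,3) = 220
p^3 = 0.005735
(1-p)^9 = 0.169468
P = 220 * 0.005735 * 0.169468 = 0.2138

P(X=3) = 0.2138


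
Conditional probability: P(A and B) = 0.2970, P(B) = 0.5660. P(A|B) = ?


P(A|B) = 0.2970/0.5660 = 0.5247

P(A|B) = 0.5247


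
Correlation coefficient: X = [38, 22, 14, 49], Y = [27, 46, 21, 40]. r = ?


Mean X = 30.7500, Mean Y = 33.5000
SD X = 13.626720, SD Y = 9.962429
Cov = 42.875000
r = 42.875000/(13.626720*9.962429) = 0.3158

r = 0.3158


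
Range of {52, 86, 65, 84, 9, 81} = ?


Max = 86, Min = 9
Range = 86 - 9 = 77

Range = 77


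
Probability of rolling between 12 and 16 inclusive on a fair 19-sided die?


Favorable outcomes (12 ≤ roll ≤ 16): 5
Total outcomes = 19
P = 5/19 = 0.2632

P = 0.2632


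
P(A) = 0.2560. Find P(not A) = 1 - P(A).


P(not A) = 1 - 0.2560 = 0.7440

P(not A) = 0.7440


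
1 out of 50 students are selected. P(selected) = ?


P = 1/50 = 0.0200

P = 0.0200


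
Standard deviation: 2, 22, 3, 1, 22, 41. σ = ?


Mean = 15.1667
Variance = 213.8056
SD = sqrt(213.8056) = 14.6221

SD = 14.6221


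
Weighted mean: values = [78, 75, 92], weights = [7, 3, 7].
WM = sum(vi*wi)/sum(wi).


Numerator = 78*7 + 75*3 + 92*7 = 1415
Denominator = 7 + 3 + 7 = 17
WM = 1415/17 = 83.2353

WM = 83.2353


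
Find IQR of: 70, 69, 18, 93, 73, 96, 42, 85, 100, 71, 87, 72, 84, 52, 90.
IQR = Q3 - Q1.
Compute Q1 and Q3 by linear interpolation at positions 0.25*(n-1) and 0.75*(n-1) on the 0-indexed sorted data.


Sorted: 18, 42, 52, 69, 70, 71, 72, 73, 84, 85, 87, 90, 93, 96, 100
Q1 (25th %ile) = 69.5000
Q3 (75th %ile) = 88.5000
IQR = 88.5000 - 69.5000 = 19.0000

IQR = 19.0000


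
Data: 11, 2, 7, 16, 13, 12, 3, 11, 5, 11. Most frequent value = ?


Frequencies: 2:1, 3:1, 5:1, 7:1, 11:3, 12:1, 13:1, 16:1
Max frequency = 3
Mode = 11

Mode = 11
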